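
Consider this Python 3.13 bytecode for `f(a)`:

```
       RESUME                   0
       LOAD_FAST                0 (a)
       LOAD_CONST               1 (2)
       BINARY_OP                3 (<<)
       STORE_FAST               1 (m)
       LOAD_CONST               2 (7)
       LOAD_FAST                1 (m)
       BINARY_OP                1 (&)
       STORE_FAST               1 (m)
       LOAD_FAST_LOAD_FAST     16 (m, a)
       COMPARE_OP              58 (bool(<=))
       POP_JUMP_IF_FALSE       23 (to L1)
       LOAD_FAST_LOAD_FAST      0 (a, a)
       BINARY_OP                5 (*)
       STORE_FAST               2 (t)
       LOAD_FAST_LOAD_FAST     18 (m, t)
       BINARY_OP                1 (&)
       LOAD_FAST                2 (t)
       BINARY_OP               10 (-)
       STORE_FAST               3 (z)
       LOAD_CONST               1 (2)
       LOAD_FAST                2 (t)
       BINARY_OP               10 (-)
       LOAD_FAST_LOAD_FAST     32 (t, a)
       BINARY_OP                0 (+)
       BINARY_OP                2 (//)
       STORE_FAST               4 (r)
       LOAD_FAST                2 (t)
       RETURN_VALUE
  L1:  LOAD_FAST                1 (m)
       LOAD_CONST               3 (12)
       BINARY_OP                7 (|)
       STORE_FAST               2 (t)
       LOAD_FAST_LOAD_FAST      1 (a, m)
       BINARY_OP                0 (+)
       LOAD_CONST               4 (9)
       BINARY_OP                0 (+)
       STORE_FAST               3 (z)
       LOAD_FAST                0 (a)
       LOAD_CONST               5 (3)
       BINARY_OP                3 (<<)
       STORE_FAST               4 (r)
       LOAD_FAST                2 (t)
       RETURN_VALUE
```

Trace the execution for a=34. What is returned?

1156

LOAD_FAST a → push 34. Stack: [34]
LOAD_CONST → push 2. Stack: [34, 2]
BINARY_OP << → 34 << 2 = 136. Stack: [136]
STORE_FAST m → m=136. Stack: []
LOAD_CONST → push 7. Stack: [7]
LOAD_FAST m → push 136. Stack: [7, 136]
BINARY_OP & → 7 & 136 = 0. Stack: [0]
STORE_FAST m → m=0. Stack: []
LOAD_FAST_LOAD_FAST m,a → push 0,34. Stack: [0, 34]
COMPARE_OP bool(<=) → 0 vs 34 = True. Stack: [True]
POP_JUMP_IF_FALSE → pop True; no jump. Stack: []
LOAD_FAST_LOAD_FAST a,a → push 34,34. Stack: [34, 34]
BINARY_OP * → 34 * 34 = 1156. Stack: [1156]
STORE_FAST t → t=1156. Stack: []
LOAD_FAST_LOAD_FAST m,t → push 0,1156. Stack: [0, 1156]
BINARY_OP & → 0 & 1156 = 0. Stack: [0]
LOAD_FAST t → push 1156. Stack: [0, 1156]
BINARY_OP - → 0 - 1156 = -1156. Stack: [-1156]
STORE_FAST z → z=-1156. Stack: []
LOAD_CONST → push 2. Stack: [2]
LOAD_FAST t → push 1156. Stack: [2, 1156]
BINARY_OP - → 2 - 1156 = -1154. Stack: [-1154]
LOAD_FAST_LOAD_FAST t,a → push 1156,34. Stack: [-1154, 1156, 34]
BINARY_OP + → 1156 + 34 = 1190. Stack: [-1154, 1190]
BINARY_OP // → -1154 // 1190 = -1. Stack: [-1]
STORE_FAST r → r=-1. Stack: []
LOAD_FAST t → push 1156. Stack: [1156]
RETURN_VALUE → return 1156.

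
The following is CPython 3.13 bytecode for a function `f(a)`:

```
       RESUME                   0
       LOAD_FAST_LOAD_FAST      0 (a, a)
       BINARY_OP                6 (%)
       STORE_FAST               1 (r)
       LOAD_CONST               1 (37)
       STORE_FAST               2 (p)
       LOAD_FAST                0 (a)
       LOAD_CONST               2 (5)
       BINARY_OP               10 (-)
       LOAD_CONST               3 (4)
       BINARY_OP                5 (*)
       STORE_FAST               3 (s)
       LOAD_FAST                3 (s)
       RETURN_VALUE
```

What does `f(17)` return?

LOAD_FAST_LOAD_FAST a,a → push 17,17. Stack: [17, 17]
BINARY_OP % → 17 % 17 = 0. Stack: [0]
STORE_FAST r → r=0. Stack: []
LOAD_CONST → push 37. Stack: [37]
STORE_FAST p → p=37. Stack: []
LOAD_FAST a → push 17. Stack: [17]
LOAD_CONST → push 5. Stack: [17, 5]
BINARY_OP - → 17 - 5 = 12. Stack: [12]
LOAD_CONST → push 4. Stack: [12, 4]
BINARY_OP * → 12 * 4 = 48. Stack: [48]
STORE_FAST s → s=48. Stack: []
LOAD_FAST s → push 48. Stack: [48]
RETURN_VALUE → return 48.

48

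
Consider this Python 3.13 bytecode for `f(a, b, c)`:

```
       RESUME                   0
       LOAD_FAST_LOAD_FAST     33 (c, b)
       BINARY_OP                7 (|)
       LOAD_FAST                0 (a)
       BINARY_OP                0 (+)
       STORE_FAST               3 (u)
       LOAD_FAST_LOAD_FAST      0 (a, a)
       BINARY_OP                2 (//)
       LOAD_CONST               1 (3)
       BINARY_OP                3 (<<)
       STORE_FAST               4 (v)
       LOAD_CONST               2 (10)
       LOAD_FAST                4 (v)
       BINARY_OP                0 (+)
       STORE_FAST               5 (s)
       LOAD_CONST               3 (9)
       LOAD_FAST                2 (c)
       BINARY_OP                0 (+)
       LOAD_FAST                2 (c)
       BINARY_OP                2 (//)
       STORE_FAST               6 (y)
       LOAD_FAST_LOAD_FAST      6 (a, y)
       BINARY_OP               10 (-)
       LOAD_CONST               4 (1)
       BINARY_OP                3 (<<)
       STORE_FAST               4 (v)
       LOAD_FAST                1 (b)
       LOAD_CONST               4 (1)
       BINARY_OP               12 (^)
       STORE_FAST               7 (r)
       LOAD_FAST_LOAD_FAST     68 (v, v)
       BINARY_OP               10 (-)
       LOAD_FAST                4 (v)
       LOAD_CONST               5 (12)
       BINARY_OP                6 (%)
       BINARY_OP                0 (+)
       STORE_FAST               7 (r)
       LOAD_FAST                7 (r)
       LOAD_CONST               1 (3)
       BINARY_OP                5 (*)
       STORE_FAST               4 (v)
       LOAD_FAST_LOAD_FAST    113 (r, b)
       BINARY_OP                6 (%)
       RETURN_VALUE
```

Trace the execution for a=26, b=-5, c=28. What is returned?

LOAD_FAST_LOAD_FAST c,b → push 28,-5. Stack: [28, -5]
BINARY_OP | → 28 | -5 = -1. Stack: [-1]
LOAD_FAST a → push 26. Stack: [-1, 26]
BINARY_OP + → -1 + 26 = 25. Stack: [25]
STORE_FAST u → u=25. Stack: []
LOAD_FAST_LOAD_FAST a,a → push 26,26. Stack: [26, 26]
BINARY_OP // → 26 // 26 = 1. Stack: [1]
LOAD_CONST → push 3. Stack: [1, 3]
BINARY_OP << → 1 << 3 = 8. Stack: [8]
STORE_FAST v → v=8. Stack: []
LOAD_CONST → push 10. Stack: [10]
LOAD_FAST v → push 8. Stack: [10, 8]
BINARY_OP + → 10 + 8 = 18. Stack: [18]
STORE_FAST s → s=18. Stack: []
LOAD_CONST → push 9. Stack: [9]
LOAD_FAST c → push 28. Stack: [9, 28]
BINARY_OP + → 9 + 28 = 37. Stack: [37]
LOAD_FAST c → push 28. Stack: [37, 28]
BINARY_OP // → 37 // 28 = 1. Stack: [1]
STORE_FAST y → y=1. Stack: []
LOAD_FAST_LOAD_FAST a,y → push 26,1. Stack: [26, 1]
BINARY_OP - → 26 - 1 = 25. Stack: [25]
LOAD_CONST → push 1. Stack: [25, 1]
BINARY_OP << → 25 << 1 = 50. Stack: [50]
STORE_FAST v → v=50. Stack: []
LOAD_FAST b → push -5. Stack: [-5]
LOAD_CONST → push 1. Stack: [-5, 1]
BINARY_OP ^ → -5 ^ 1 = -6. Stack: [-6]
STORE_FAST r → r=-6. Stack: []
LOAD_FAST_LOAD_FAST v,v → push 50,50. Stack: [50, 50]
BINARY_OP - → 50 - 50 = 0. Stack: [0]
LOAD_FAST v → push 50. Stack: [0, 50]
LOAD_CONST → push 12. Stack: [0, 50, 12]
BINARY_OP % → 50 % 12 = 2. Stack: [0, 2]
BINARY_OP + → 0 + 2 = 2. Stack: [2]
STORE_FAST r → r=2. Stack: []
LOAD_FAST r → push 2. Stack: [2]
LOAD_CONST → push 3. Stack: [2, 3]
BINARY_OP * → 2 * 3 = 6. Stack: [6]
STORE_FAST v → v=6. Stack: []
LOAD_FAST_LOAD_FAST r,b → push 2,-5. Stack: [2, -5]
BINARY_OP % → 2 % -5 = -3. Stack: [-3]
RETURN_VALUE → return -3.

-3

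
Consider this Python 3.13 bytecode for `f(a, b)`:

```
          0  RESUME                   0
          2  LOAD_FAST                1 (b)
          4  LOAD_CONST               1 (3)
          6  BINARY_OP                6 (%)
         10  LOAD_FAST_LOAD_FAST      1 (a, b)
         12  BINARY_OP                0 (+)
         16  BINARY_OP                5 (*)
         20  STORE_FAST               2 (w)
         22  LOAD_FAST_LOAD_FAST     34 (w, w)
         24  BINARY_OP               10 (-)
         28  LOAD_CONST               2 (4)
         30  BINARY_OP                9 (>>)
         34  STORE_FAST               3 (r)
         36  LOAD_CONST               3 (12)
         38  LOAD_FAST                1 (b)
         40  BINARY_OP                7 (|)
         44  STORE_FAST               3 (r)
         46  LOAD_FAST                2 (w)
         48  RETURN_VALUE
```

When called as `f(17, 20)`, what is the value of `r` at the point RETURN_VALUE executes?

28

LOAD_FAST b → push 20. Stack: [20]
LOAD_CONST → push 3. Stack: [20, 3]
BINARY_OP % → 20 % 3 = 2. Stack: [2]
LOAD_FAST_LOAD_FAST a,b → push 17,20. Stack: [2, 17, 20]
BINARY_OP + → 17 + 20 = 37. Stack: [2, 37]
BINARY_OP * → 2 * 37 = 74. Stack: [74]
STORE_FAST w → w=74. Stack: []
LOAD_FAST_LOAD_FAST w,w → push 74,74. Stack: [74, 74]
BINARY_OP - → 74 - 74 = 0. Stack: [0]
LOAD_CONST → push 4. Stack: [0, 4]
BINARY_OP >> → 0 >> 4 = 0. Stack: [0]
STORE_FAST r → r=0. Stack: []
LOAD_CONST → push 12. Stack: [12]
LOAD_FAST b → push 20. Stack: [12, 20]
BINARY_OP | → 12 | 20 = 28. Stack: [28]
STORE_FAST r → r=28. Stack: []
LOAD_FAST w → push 74. Stack: [74]
RETURN_VALUE → return 74.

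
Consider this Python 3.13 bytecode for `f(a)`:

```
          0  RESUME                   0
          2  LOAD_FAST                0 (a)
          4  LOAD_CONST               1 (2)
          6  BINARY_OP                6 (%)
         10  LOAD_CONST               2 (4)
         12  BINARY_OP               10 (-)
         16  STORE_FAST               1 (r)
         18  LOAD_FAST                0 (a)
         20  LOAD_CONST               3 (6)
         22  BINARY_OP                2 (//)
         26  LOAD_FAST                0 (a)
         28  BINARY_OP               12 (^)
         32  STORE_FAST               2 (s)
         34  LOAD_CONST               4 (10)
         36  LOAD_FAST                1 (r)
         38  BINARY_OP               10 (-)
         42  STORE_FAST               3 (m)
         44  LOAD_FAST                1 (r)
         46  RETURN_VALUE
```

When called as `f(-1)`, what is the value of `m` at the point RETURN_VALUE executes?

13

LOAD_FAST a → push -1. Stack: [-1]
LOAD_CONST → push 2. Stack: [-1, 2]
BINARY_OP % → -1 % 2 = 1. Stack: [1]
LOAD_CONST → push 4. Stack: [1, 4]
BINARY_OP - → 1 - 4 = -3. Stack: [-3]
STORE_FAST r → r=-3. Stack: []
LOAD_FAST a → push -1. Stack: [-1]
LOAD_CONST → push 6. Stack: [-1, 6]
BINARY_OP // → -1 // 6 = -1. Stack: [-1]
LOAD_FAST a → push -1. Stack: [-1, -1]
BINARY_OP ^ → -1 ^ -1 = 0. Stack: [0]
STORE_FAST s → s=0. Stack: []
LOAD_CONST → push 10. Stack: [10]
LOAD_FAST r → push -3. Stack: [10, -3]
BINARY_OP - → 10 - -3 = 13. Stack: [13]
STORE_FAST m → m=13. Stack: []
LOAD_FAST r → push -3. Stack: [-3]
RETURN_VALUE → return -3.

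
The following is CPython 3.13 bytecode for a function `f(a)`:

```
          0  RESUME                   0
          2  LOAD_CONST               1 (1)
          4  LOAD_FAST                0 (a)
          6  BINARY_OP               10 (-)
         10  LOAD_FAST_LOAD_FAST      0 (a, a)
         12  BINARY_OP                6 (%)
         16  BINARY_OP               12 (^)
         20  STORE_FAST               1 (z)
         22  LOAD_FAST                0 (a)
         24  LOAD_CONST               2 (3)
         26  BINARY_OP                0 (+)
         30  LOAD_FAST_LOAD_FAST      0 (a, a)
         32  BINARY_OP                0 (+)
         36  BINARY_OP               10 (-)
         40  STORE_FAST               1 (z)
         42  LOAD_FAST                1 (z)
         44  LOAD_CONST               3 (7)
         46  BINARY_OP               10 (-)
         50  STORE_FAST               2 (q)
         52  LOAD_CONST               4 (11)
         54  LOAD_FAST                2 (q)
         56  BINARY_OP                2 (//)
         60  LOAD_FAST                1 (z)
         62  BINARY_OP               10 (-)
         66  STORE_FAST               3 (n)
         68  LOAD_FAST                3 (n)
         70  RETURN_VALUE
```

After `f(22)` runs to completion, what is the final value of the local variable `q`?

-26

LOAD_CONST → push 1. Stack: [1]
LOAD_FAST a → push 22. Stack: [1, 22]
BINARY_OP - → 1 - 22 = -21. Stack: [-21]
LOAD_FAST_LOAD_FAST a,a → push 22,22. Stack: [-21, 22, 22]
BINARY_OP % → 22 % 22 = 0. Stack: [-21, 0]
BINARY_OP ^ → -21 ^ 0 = -21. Stack: [-21]
STORE_FAST z → z=-21. Stack: []
LOAD_FAST a → push 22. Stack: [22]
LOAD_CONST → push 3. Stack: [22, 3]
BINARY_OP + → 22 + 3 = 25. Stack: [25]
LOAD_FAST_LOAD_FAST a,a → push 22,22. Stack: [25, 22, 22]
BINARY_OP + → 22 + 22 = 44. Stack: [25, 44]
BINARY_OP - → 25 - 44 = -19. Stack: [-19]
STORE_FAST z → z=-19. Stack: []
LOAD_FAST z → push -19. Stack: [-19]
LOAD_CONST → push 7. Stack: [-19, 7]
BINARY_OP - → -19 - 7 = -26. Stack: [-26]
STORE_FAST q → q=-26. Stack: []
LOAD_CONST → push 11. Stack: [11]
LOAD_FAST q → push -26. Stack: [11, -26]
BINARY_OP // → 11 // -26 = -1. Stack: [-1]
LOAD_FAST z → push -19. Stack: [-1, -19]
BINARY_OP - → -1 - -19 = 18. Stack: [18]
STORE_FAST n → n=18. Stack: []
LOAD_FAST n → push 18. Stack: [18]
RETURN_VALUE → return 18.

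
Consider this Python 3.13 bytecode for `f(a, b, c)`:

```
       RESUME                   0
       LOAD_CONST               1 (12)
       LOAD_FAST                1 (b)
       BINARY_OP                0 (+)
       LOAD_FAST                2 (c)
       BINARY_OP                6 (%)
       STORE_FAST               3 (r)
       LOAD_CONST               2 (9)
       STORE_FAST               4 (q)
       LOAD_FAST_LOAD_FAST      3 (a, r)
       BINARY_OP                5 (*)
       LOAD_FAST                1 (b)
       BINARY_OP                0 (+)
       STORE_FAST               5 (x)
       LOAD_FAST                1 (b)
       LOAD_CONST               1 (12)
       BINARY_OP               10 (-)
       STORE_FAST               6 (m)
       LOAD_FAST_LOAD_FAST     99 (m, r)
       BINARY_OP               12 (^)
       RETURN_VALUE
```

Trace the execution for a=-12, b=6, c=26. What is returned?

-24

LOAD_CONST → push 12. Stack: [12]
LOAD_FAST b → push 6. Stack: [12, 6]
BINARY_OP + → 12 + 6 = 18. Stack: [18]
LOAD_FAST c → push 26. Stack: [18, 26]
BINARY_OP % → 18 % 26 = 18. Stack: [18]
STORE_FAST r → r=18. Stack: []
LOAD_CONST → push 9. Stack: [9]
STORE_FAST q → q=9. Stack: []
LOAD_FAST_LOAD_FAST a,r → push -12,18. Stack: [-12, 18]
BINARY_OP * → -12 * 18 = -216. Stack: [-216]
LOAD_FAST b → push 6. Stack: [-216, 6]
BINARY_OP + → -216 + 6 = -210. Stack: [-210]
STORE_FAST x → x=-210. Stack: []
LOAD_FAST b → push 6. Stack: [6]
LOAD_CONST → push 12. Stack: [6, 12]
BINARY_OP - → 6 - 12 = -6. Stack: [-6]
STORE_FAST m → m=-6. Stack: []
LOAD_FAST_LOAD_FAST m,r → push -6,18. Stack: [-6, 18]
BINARY_OP ^ → -6 ^ 18 = -24. Stack: [-24]
RETURN_VALUE → return -24.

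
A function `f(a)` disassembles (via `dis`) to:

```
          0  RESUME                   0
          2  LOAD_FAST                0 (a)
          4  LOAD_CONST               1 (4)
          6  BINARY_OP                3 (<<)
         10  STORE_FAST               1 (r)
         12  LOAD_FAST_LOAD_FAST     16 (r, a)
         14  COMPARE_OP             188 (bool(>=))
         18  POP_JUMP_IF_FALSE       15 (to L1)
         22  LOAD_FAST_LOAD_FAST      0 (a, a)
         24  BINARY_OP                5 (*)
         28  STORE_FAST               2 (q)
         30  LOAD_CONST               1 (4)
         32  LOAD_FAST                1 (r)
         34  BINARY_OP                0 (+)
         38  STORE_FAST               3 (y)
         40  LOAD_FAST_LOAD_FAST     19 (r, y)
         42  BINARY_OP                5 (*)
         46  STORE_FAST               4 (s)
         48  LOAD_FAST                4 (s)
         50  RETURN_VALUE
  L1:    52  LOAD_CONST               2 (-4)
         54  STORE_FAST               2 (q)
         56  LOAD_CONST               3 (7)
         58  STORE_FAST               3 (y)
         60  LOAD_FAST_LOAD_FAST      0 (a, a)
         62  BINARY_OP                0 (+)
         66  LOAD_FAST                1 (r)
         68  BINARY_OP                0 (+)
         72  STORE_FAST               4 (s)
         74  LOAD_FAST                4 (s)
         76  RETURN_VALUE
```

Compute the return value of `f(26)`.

174720

LOAD_FAST a → push 26. Stack: [26]
LOAD_CONST → push 4. Stack: [26, 4]
BINARY_OP << → 26 << 4 = 416. Stack: [416]
STORE_FAST r → r=416. Stack: []
LOAD_FAST_LOAD_FAST r,a → push 416,26. Stack: [416, 26]
COMPARE_OP bool(>=) → 416 vs 26 = True. Stack: [True]
POP_JUMP_IF_FALSE → pop True; no jump. Stack: []
LOAD_FAST_LOAD_FAST a,a → push 26,26. Stack: [26, 26]
BINARY_OP * → 26 * 26 = 676. Stack: [676]
STORE_FAST q → q=676. Stack: []
LOAD_CONST → push 4. Stack: [4]
LOAD_FAST r → push 416. Stack: [4, 416]
BINARY_OP + → 4 + 416 = 420. Stack: [420]
STORE_FAST y → y=420. Stack: []
LOAD_FAST_LOAD_FAST r,y → push 416,420. Stack: [416, 420]
BINARY_OP * → 416 * 420 = 174720. Stack: [174720]
STORE_FAST s → s=174720. Stack: []
LOAD_FAST s → push 174720. Stack: [174720]
RETURN_VALUE → return 174720.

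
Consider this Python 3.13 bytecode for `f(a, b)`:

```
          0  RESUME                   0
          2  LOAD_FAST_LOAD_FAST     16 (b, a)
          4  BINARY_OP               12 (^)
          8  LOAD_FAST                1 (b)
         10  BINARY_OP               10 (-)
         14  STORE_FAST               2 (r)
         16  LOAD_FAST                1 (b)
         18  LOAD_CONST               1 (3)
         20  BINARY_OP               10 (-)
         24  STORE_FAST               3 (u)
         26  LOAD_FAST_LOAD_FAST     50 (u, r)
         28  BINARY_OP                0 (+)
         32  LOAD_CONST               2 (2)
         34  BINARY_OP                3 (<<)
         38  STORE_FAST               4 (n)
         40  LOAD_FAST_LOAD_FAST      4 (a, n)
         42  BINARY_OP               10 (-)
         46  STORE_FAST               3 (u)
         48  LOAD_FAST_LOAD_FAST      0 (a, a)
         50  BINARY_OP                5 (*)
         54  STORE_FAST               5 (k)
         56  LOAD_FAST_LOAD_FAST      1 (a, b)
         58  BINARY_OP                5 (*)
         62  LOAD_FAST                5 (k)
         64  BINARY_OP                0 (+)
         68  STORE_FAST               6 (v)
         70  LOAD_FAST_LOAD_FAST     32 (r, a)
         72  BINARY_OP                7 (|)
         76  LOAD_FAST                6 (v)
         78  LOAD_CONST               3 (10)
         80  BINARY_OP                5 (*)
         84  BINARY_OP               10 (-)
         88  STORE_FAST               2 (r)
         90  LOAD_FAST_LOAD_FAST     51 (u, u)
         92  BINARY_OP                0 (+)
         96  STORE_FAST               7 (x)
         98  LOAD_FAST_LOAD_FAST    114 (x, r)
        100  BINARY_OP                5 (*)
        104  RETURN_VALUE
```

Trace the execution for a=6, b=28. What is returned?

351224

LOAD_FAST_LOAD_FAST b,a → push 28,6. Stack: [28, 6]
BINARY_OP ^ → 28 ^ 6 = 26. Stack: [26]
LOAD_FAST b → push 28. Stack: [26, 28]
BINARY_OP - → 26 - 28 = -2. Stack: [-2]
STORE_FAST r → r=-2. Stack: []
LOAD_FAST b → push 28. Stack: [28]
LOAD_CONST → push 3. Stack: [28, 3]
BINARY_OP - → 28 - 3 = 25. Stack: [25]
STORE_FAST u → u=25. Stack: []
LOAD_FAST_LOAD_FAST u,r → push 25,-2. Stack: [25, -2]
BINARY_OP + → 25 + -2 = 23. Stack: [23]
LOAD_CONST → push 2. Stack: [23, 2]
BINARY_OP << → 23 << 2 = 92. Stack: [92]
STORE_FAST n → n=92. Stack: []
LOAD_FAST_LOAD_FAST a,n → push 6,92. Stack: [6, 92]
BINARY_OP - → 6 - 92 = -86. Stack: [-86]
STORE_FAST u → u=-86. Stack: []
LOAD_FAST_LOAD_FAST a,a → push 6,6. Stack: [6, 6]
BINARY_OP * → 6 * 6 = 36. Stack: [36]
STORE_FAST k → k=36. Stack: []
LOAD_FAST_LOAD_FAST a,b → push 6,28. Stack: [6, 28]
BINARY_OP * → 6 * 28 = 168. Stack: [168]
LOAD_FAST k → push 36. Stack: [168, 36]
BINARY_OP + → 168 + 36 = 204. Stack: [204]
STORE_FAST v → v=204. Stack: []
LOAD_FAST_LOAD_FAST r,a → push -2,6. Stack: [-2, 6]
BINARY_OP | → -2 | 6 = -2. Stack: [-2]
LOAD_FAST v → push 204. Stack: [-2, 204]
LOAD_CONST → push 10. Stack: [-2, 204, 10]
BINARY_OP * → 204 * 10 = 2040. Stack: [-2, 2040]
BINARY_OP - → -2 - 2040 = -2042. Stack: [-2042]
STORE_FAST r → r=-2042. Stack: []
LOAD_FAST_LOAD_FAST u,u → push -86,-86. Stack: [-86, -86]
BINARY_OP + → -86 + -86 = -172. Stack: [-172]
STORE_FAST x → x=-172. Stack: []
LOAD_FAST_LOAD_FAST x,r → push -172,-2042. Stack: [-172, -2042]
BINARY_OP * → -172 * -2042 = 351224. Stack: [351224]
RETURN_VALUE → return 351224.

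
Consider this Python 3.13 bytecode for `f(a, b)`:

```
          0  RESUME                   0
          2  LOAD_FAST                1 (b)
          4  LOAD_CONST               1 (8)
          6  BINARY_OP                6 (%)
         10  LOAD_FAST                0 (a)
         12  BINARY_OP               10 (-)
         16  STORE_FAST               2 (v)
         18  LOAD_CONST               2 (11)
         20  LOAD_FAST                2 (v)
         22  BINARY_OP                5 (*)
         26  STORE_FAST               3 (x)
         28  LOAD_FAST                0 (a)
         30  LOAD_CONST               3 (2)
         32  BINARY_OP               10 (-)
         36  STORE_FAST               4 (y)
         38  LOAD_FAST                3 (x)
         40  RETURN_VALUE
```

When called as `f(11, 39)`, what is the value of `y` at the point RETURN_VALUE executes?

9

LOAD_FAST b → push 39. Stack: [39]
LOAD_CONST → push 8. Stack: [39, 8]
BINARY_OP % → 39 % 8 = 7. Stack: [7]
LOAD_FAST a → push 11. Stack: [7, 11]
BINARY_OP - → 7 - 11 = -4. Stack: [-4]
STORE_FAST v → v=-4. Stack: []
LOAD_CONST → push 11. Stack: [11]
LOAD_FAST v → push -4. Stack: [11, -4]
BINARY_OP * → 11 * -4 = -44. Stack: [-44]
STORE_FAST x → x=-44. Stack: []
LOAD_FAST a → push 11. Stack: [11]
LOAD_CONST → push 2. Stack: [11, 2]
BINARY_OP - → 11 - 2 = 9. Stack: [9]
STORE_FAST y → y=9. Stack: []
LOAD_FAST x → push -44. Stack: [-44]
RETURN_VALUE → return -44.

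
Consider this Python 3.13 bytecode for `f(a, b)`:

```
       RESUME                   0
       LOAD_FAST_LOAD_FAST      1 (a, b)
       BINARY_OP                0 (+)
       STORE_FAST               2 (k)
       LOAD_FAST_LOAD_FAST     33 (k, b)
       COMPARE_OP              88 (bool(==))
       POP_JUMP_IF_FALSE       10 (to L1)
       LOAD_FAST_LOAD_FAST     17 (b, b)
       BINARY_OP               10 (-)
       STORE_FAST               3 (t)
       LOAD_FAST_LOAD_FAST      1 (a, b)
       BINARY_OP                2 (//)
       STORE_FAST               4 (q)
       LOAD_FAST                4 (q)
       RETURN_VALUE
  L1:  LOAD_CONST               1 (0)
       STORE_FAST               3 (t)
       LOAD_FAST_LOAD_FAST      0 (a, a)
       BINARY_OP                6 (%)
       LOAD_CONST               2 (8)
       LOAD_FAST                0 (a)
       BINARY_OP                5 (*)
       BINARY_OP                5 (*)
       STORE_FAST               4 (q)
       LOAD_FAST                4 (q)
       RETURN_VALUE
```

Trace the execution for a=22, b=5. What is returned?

0

LOAD_FAST_LOAD_FAST a,b → push 22,5. Stack: [22, 5]
BINARY_OP + → 22 + 5 = 27. Stack: [27]
STORE_FAST k → k=27. Stack: []
LOAD_FAST_LOAD_FAST k,b → push 27,5. Stack: [27, 5]
COMPARE_OP bool(==) → 27 vs 5 = False. Stack: [False]
POP_JUMP_IF_FALSE → pop False; jump. Stack: []
LOAD_CONST → push 0. Stack: [0]
STORE_FAST t → t=0. Stack: []
LOAD_FAST_LOAD_FAST a,a → push 22,22. Stack: [22, 22]
BINARY_OP % → 22 % 22 = 0. Stack: [0]
LOAD_CONST → push 8. Stack: [0, 8]
LOAD_FAST a → push 22. Stack: [0, 8, 22]
BINARY_OP * → 8 * 22 = 176. Stack: [0, 176]
BINARY_OP * → 0 * 176 = 0. Stack: [0]
STORE_FAST q → q=0. Stack: []
LOAD_FAST q → push 0. Stack: [0]
RETURN_VALUE → return 0.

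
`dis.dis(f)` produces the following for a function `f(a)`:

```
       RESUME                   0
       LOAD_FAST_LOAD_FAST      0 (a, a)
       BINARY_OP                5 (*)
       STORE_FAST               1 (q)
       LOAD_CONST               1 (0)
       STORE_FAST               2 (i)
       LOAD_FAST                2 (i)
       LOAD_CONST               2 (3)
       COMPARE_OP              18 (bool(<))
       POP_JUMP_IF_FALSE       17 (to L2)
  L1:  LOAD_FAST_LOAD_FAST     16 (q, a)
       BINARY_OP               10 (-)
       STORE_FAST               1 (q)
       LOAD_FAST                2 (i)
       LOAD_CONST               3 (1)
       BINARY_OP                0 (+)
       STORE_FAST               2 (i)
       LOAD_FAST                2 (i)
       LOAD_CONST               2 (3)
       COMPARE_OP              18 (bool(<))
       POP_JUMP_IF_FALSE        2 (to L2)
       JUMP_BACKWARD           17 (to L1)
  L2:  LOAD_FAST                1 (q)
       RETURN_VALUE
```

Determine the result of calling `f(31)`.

868

LOAD_FAST_LOAD_FAST a,a → push 31,31. Stack: [31, 31]
BINARY_OP * → 31 * 31 = 961. Stack: [961]
STORE_FAST q → q=961. Stack: []
LOAD_CONST → push 0. Stack: [0]
STORE_FAST i → i=0. Stack: []
LOAD_FAST i → push 0. Stack: [0]
LOAD_CONST → push 3. Stack: [0, 3]
COMPARE_OP bool(<) → 0 vs 3 = True. Stack: [True]
POP_JUMP_IF_FALSE → pop True; no jump. Stack: []
LOAD_FAST_LOAD_FAST q,a → push 961,31. Stack: [961, 31]
BINARY_OP - → 961 - 31 = 930. Stack: [930]
STORE_FAST q → q=930. Stack: []
LOAD_FAST i → push 0. Stack: [0]
LOAD_CONST → push 1. Stack: [0, 1]
BINARY_OP + → 0 + 1 = 1. Stack: [1]
STORE_FAST i → i=1. Stack: []
LOAD_FAST i → push 1. Stack: [1]
LOAD_CONST → push 3. Stack: [1, 3]
COMPARE_OP bool(<) → 1 vs 3 = True. Stack: [True]
POP_JUMP_IF_FALSE → pop True; no jump. Stack: []
LOAD_FAST_LOAD_FAST q,a → push 930,31. Stack: [930, 31]
BINARY_OP - → 930 - 31 = 899. Stack: [899]
STORE_FAST q → q=899. Stack: []
LOAD_FAST i → push 1. Stack: [1]
LOAD_CONST → push 1. Stack: [1, 1]
BINARY_OP + → 1 + 1 = 2. Stack: [2]
STORE_FAST i → i=2. Stack: []
LOAD_FAST i → push 2. Stack: [2]
LOAD_CONST → push 3. Stack: [2, 3]
COMPARE_OP bool(<) → 2 vs 3 = True. Stack: [True]
POP_JUMP_IF_FALSE → pop True; no jump. Stack: []
LOAD_FAST_LOAD_FAST q,a → push 899,31. Stack: [899, 31]
BINARY_OP - → 899 - 31 = 868. Stack: [868]
STORE_FAST q → q=868. Stack: []
LOAD_FAST i → push 2. Stack: [2]
LOAD_CONST → push 1. Stack: [2, 1]
BINARY_OP + → 2 + 1 = 3. Stack: [3]
STORE_FAST i → i=3. Stack: []
LOAD_FAST i → push 3. Stack: [3]
LOAD_CONST → push 3. Stack: [3, 3]
COMPARE_OP bool(<) → 3 vs 3 = False. Stack: [False]
POP_JUMP_IF_FALSE → pop False; jump. Stack: []
LOAD_FAST q → push 868. Stack: [868]
RETURN_VALUE → return 868.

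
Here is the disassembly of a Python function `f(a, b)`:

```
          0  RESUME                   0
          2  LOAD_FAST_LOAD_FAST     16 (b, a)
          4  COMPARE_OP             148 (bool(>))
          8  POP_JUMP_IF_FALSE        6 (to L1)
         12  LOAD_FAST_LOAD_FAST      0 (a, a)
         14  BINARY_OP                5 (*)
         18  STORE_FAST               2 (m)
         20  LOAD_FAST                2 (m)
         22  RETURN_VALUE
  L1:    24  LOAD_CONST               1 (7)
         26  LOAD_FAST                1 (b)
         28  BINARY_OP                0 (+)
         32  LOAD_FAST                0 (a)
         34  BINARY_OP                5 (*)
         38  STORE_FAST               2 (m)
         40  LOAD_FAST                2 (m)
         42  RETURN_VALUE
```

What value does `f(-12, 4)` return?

LOAD_FAST_LOAD_FAST b,a → push 4,-12. Stack: [4, -12]
COMPARE_OP bool(>) → 4 vs -12 = True. Stack: [True]
POP_JUMP_IF_FALSE → pop True; no jump. Stack: []
LOAD_FAST_LOAD_FAST a,a → push -12,-12. Stack: [-12, -12]
BINARY_OP * → -12 * -12 = 144. Stack: [144]
STORE_FAST m → m=144. Stack: []
LOAD_FAST m → push 144. Stack: [144]
RETURN_VALUE → return 144.

144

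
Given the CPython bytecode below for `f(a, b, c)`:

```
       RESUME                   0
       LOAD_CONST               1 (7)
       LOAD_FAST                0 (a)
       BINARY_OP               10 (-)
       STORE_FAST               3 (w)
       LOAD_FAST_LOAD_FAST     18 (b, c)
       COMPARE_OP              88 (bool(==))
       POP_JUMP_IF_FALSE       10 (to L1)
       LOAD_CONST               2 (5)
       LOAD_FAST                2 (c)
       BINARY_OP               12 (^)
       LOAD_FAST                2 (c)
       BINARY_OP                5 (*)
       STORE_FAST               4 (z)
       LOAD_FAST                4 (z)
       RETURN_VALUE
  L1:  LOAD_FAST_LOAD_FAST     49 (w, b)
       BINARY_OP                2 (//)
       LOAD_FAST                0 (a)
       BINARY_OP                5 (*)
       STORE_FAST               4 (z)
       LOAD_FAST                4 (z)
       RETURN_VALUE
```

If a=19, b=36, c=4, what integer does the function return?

-19

LOAD_CONST → push 7. Stack: [7]
LOAD_FAST a → push 19. Stack: [7, 19]
BINARY_OP - → 7 - 19 = -12. Stack: [-12]
STORE_FAST w → w=-12. Stack: []
LOAD_FAST_LOAD_FAST b,c → push 36,4. Stack: [36, 4]
COMPARE_OP bool(==) → 36 vs 4 = False. Stack: [False]
POP_JUMP_IF_FALSE → pop False; jump. Stack: []
LOAD_FAST_LOAD_FAST w,b → push -12,36. Stack: [-12, 36]
BINARY_OP // → -12 // 36 = -1. Stack: [-1]
LOAD_FAST a → push 19. Stack: [-1, 19]
BINARY_OP * → -1 * 19 = -19. Stack: [-19]
STORE_FAST z → z=-19. Stack: []
LOAD_FAST z → push -19. Stack: [-19]
RETURN_VALUE → return -19.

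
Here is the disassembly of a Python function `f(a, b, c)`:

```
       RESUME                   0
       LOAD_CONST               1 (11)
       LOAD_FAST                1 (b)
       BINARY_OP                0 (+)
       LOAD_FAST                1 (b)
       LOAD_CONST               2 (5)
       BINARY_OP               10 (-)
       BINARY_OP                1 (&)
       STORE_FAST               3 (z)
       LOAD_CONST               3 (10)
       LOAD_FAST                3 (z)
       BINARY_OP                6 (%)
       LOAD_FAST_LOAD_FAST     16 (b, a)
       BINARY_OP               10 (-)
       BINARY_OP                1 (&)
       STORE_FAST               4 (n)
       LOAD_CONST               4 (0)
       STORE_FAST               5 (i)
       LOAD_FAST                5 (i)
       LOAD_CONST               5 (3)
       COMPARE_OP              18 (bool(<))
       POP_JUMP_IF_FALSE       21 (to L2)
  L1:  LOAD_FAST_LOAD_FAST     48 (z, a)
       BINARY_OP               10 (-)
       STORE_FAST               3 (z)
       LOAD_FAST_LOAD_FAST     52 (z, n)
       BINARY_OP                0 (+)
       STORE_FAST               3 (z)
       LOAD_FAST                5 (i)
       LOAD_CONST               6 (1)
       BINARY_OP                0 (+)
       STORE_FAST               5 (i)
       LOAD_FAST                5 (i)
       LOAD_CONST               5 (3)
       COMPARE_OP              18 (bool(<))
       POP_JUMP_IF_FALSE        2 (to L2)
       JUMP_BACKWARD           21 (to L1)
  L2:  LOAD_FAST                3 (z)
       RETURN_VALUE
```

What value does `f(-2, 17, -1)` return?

LOAD_CONST → push 11
LOAD_FAST b → push 17
BINARY_OP + → 11 + 17 = 28
LOAD_FAST b → push 17
LOAD_CONST → push 5
BINARY_OP - → 17 - 5 = 12
BINARY_OP & → 28 & 12 = 12
STORE_FAST z → z=12
LOAD_CONST → push 10
LOAD_FAST z → push 12
BINARY_OP % → 10 % 12 = 10
LOAD_FAST_LOAD_FAST b,a → push 17,-2
BINARY_OP - → 17 - -2 = 19
BINARY_OP & → 10 & 19 = 2
STORE_FAST n → n=2
LOAD_CONST → push 0
STORE_FAST i → i=0
LOAD_FAST i → push 0
LOAD_CONST → push 3
COMPARE_OP bool(<) → 0 vs 3 = True
POP_JUMP_IF_FALSE → pop True; no jump
LOAD_FAST_LOAD_FAST z,a → push 12,-2
BINARY_OP - → 12 - -2 = 14
STORE_FAST z → z=14
LOAD_FAST_LOAD_FAST z,n → push 14,2
BINARY_OP + → 14 + 2 = 16
STORE_FAST z → z=16
LOAD_FAST i → push 0
LOAD_CONST → push 1
BINARY_OP + → 0 + 1 = 1
STORE_FAST i → i=1
LOAD_FAST i → push 1
LOAD_CONST → push 3
COMPARE_OP bool(<) → 1 vs 3 = True
POP_JUMP_IF_FALSE → pop True; no jump
LOAD_FAST_LOAD_FAST z,a → push 16,-2
BINARY_OP - → 16 - -2 = 18
STORE_FAST z → z=18
LOAD_FAST_LOAD_FAST z,n → push 18,2
BINARY_OP + → 18 + 2 = 20
STORE_FAST z → z=20
LOAD_FAST i → push 1
LOAD_CONST → push 1
BINARY_OP + → 1 + 1 = 2
STORE_FAST i → i=2
LOAD_FAST i → push 2
LOAD_CONST → push 3
COMPARE_OP bool(<) → 2 vs 3 = True
POP_JUMP_IF_FALSE → pop True; no jump
LOAD_FAST_LOAD_FAST z,a → push 20,-2
BINARY_OP - → 20 - -2 = 22
STORE_FAST z → z=22
LOAD_FAST_LOAD_FAST z,n → push 22,2
BINARY_OP + → 22 + 2 = 24
STORE_FAST z → z=24
LOAD_FAST i → push 2
LOAD_CONST → push 1
BINARY_OP + → 2 + 1 = 3
STORE_FAST i → i=3
LOAD_FAST i → push 3
LOAD_CONST → push 3
COMPARE_OP bool(<) → 3 vs 3 = False
POP_JUMP_IF_FALSE → pop False; jump
LOAD_FAST z → push 24
RETURN_VALUE → return 24.

24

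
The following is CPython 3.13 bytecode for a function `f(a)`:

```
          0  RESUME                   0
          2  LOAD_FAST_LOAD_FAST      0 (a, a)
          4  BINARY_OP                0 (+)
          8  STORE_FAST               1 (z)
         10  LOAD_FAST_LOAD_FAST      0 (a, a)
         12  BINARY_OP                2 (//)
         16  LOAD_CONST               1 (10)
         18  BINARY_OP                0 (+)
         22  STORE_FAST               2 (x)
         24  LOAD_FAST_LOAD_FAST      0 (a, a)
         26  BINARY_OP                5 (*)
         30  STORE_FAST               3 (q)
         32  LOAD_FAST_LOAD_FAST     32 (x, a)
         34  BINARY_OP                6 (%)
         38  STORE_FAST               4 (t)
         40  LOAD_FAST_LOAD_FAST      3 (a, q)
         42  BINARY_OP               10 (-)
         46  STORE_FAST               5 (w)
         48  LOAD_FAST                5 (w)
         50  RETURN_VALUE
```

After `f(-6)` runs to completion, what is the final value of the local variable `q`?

LOAD_FAST_LOAD_FAST a,a → push -6,-6. Stack: [-6, -6]
BINARY_OP + → -6 + -6 = -12. Stack: [-12]
STORE_FAST z → z=-12. Stack: []
LOAD_FAST_LOAD_FAST a,a → push -6,-6. Stack: [-6, -6]
BINARY_OP // → -6 // -6 = 1. Stack: [1]
LOAD_CONST → push 10. Stack: [1, 10]
BINARY_OP + → 1 + 10 = 11. Stack: [11]
STORE_FAST x → x=11. Stack: []
LOAD_FAST_LOAD_FAST a,a → push -6,-6. Stack: [-6, -6]
BINARY_OP * → -6 * -6 = 36. Stack: [36]
STORE_FAST q → q=36. Stack: []
LOAD_FAST_LOAD_FAST x,a → push 11,-6. Stack: [11, -6]
BINARY_OP % → 11 % -6 = -1. Stack: [-1]
STORE_FAST t → t=-1. Stack: []
LOAD_FAST_LOAD_FAST a,q → push -6,36. Stack: [-6, 36]
BINARY_OP - → -6 - 36 = -42. Stack: [-42]
STORE_FAST w → w=-42. Stack: []
LOAD_FAST w → push -42. Stack: [-42]
RETURN_VALUE → return -42.

36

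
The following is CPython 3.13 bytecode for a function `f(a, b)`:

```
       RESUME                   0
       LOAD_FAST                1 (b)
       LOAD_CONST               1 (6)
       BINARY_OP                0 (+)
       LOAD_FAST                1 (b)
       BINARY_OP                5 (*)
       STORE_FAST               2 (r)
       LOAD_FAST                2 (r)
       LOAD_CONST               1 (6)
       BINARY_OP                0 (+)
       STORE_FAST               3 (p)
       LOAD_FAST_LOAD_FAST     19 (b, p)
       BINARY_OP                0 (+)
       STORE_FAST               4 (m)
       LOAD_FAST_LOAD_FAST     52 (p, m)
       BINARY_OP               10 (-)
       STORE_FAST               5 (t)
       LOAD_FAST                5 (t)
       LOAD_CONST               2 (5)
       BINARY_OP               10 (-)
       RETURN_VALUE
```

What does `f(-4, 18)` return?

-23

LOAD_FAST b → push 18. Stack: [18]
LOAD_CONST → push 6. Stack: [18, 6]
BINARY_OP + → 18 + 6 = 24. Stack: [24]
LOAD_FAST b → push 18. Stack: [24, 18]
BINARY_OP * → 24 * 18 = 432. Stack: [432]
STORE_FAST r → r=432. Stack: []
LOAD_FAST r → push 432. Stack: [432]
LOAD_CONST → push 6. Stack: [432, 6]
BINARY_OP + → 432 + 6 = 438. Stack: [438]
STORE_FAST p → p=438. Stack: []
LOAD_FAST_LOAD_FAST b,p → push 18,438. Stack: [18, 438]
BINARY_OP + → 18 + 438 = 456. Stack: [456]
STORE_FAST m → m=456. Stack: []
LOAD_FAST_LOAD_FAST p,m → push 438,456. Stack: [438, 456]
BINARY_OP - → 438 - 456 = -18. Stack: [-18]
STORE_FAST t → t=-18. Stack: []
LOAD_FAST t → push -18. Stack: [-18]
LOAD_CONST → push 5. Stack: [-18, 5]
BINARY_OP - → -18 - 5 = -23. Stack: [-23]
RETURN_VALUE → return -23.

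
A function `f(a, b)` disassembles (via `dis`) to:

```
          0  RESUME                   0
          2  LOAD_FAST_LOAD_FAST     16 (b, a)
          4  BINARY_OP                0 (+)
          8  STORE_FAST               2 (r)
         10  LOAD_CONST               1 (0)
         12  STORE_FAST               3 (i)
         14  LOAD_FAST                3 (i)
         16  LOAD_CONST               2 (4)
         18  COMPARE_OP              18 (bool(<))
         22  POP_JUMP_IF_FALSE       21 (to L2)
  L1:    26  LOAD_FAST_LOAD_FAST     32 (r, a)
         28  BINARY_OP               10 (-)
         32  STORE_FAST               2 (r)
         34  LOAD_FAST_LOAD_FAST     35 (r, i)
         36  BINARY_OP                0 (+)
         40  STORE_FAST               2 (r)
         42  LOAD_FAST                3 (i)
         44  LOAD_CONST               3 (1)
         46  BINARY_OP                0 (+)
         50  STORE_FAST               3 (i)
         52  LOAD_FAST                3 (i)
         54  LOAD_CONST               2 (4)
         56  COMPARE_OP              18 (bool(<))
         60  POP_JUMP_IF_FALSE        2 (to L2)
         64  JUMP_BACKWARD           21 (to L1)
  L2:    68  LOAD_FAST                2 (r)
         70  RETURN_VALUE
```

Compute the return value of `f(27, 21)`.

LOAD_FAST_LOAD_FAST b,a → push 21,27
BINARY_OP + → 21 + 27 = 48
STORE_FAST r → r=48
LOAD_CONST → push 0
STORE_FAST i → i=0
LOAD_FAST i → push 0
LOAD_CONST → push 4
COMPARE_OP bool(<) → 0 vs 4 = True
POP_JUMP_IF_FALSE → pop True; no jump
LOAD_FAST_LOAD_FAST r,a → push 48,27
BINARY_OP - → 48 - 27 = 21
STORE_FAST r → r=21
LOAD_FAST_LOAD_FAST r,i → push 21,0
BINARY_OP + → 21 + 0 = 21
STORE_FAST r → r=21
LOAD_FAST i → push 0
LOAD_CONST → push 1
BINARY_OP + → 0 + 1 = 1
STORE_FAST i → i=1
LOAD_FAST i → push 1
LOAD_CONST → push 4
COMPARE_OP bool(<) → 1 vs 4 = True
POP_JUMP_IF_FALSE → pop True; no jump
LOAD_FAST_LOAD_FAST r,a → push 21,27
BINARY_OP - → 21 - 27 = -6
STORE_FAST r → r=-6
LOAD_FAST_LOAD_FAST r,i → push -6,1
BINARY_OP + → -6 + 1 = -5
STORE_FAST r → r=-5
LOAD_FAST i → push 1
LOAD_CONST → push 1
BINARY_OP + → 1 + 1 = 2
STORE_FAST i → i=2
LOAD_FAST i → push 2
LOAD_CONST → push 4
COMPARE_OP bool(<) → 2 vs 4 = True
POP_JUMP_IF_FALSE → pop True; no jump
LOAD_FAST_LOAD_FAST r,a → push -5,27
BINARY_OP - → -5 - 27 = -32
STORE_FAST r → r=-32
LOAD_FAST_LOAD_FAST r,i → push -32,2
BINARY_OP + → -32 + 2 = -30
STORE_FAST r → r=-30
LOAD_FAST i → push 2
LOAD_CONST → push 1
BINARY_OP + → 2 + 1 = 3
STORE_FAST i → i=3
LOAD_FAST i → push 3
LOAD_CONST → push 4
COMPARE_OP bool(<) → 3 vs 4 = True
POP_JUMP_IF_FALSE → pop True; no jump
LOAD_FAST_LOAD_FAST r,a → push -30,27
BINARY_OP - → -30 - 27 = -57
STORE_FAST r → r=-57
LOAD_FAST_LOAD_FAST r,i → push -57,3
BINARY_OP + → -57 + 3 = -54
STORE_FAST r → r=-54
LOAD_FAST i → push 3
LOAD_CONST → push 1
BINARY_OP + → 3 + 1 = 4
STORE_FAST i → i=4
LOAD_FAST i → push 4
LOAD_CONST → push 4
COMPARE_OP bool(<) → 4 vs 4 = False
POP_JUMP_IF_FALSE → pop False; jump
LOAD_FAST r → push -54
RETURN_VALUE → return -54.

-54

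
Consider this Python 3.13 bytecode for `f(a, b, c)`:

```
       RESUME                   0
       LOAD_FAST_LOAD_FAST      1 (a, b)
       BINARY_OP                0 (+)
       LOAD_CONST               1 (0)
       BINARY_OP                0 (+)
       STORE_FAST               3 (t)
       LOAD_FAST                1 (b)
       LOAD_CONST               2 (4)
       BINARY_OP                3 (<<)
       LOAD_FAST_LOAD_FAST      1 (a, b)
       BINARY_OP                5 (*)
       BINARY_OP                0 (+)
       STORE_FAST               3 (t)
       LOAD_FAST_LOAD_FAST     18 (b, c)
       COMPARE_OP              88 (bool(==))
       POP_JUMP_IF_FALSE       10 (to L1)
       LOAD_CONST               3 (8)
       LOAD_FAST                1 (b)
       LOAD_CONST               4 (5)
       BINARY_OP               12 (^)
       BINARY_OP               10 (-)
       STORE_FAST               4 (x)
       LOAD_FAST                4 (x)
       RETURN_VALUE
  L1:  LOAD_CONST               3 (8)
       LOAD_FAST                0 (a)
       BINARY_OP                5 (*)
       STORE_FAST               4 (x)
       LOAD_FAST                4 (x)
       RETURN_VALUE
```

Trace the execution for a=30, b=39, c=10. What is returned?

LOAD_FAST_LOAD_FAST a,b → push 30,39. Stack: [30, 39]
BINARY_OP + → 30 + 39 = 69. Stack: [69]
LOAD_CONST → push 0. Stack: [69, 0]
BINARY_OP + → 69 + 0 = 69. Stack: [69]
STORE_FAST t → t=69. Stack: []
LOAD_FAST b → push 39. Stack: [39]
LOAD_CONST → push 4. Stack: [39, 4]
BINARY_OP << → 39 << 4 = 624. Stack: [624]
LOAD_FAST_LOAD_FAST a,b → push 30,39. Stack: [624, 30, 39]
BINARY_OP * → 30 * 39 = 1170. Stack: [624, 1170]
BINARY_OP + → 624 + 1170 = 1794. Stack: [1794]
STORE_FAST t → t=1794. Stack: []
LOAD_FAST_LOAD_FAST b,c → push 39,10. Stack: [39, 10]
COMPARE_OP bool(==) → 39 vs 10 = False. Stack: [False]
POP_JUMP_IF_FALSE → pop False; jump. Stack: []
LOAD_CONST → push 8. Stack: [8]
LOAD_FAST a → push 30. Stack: [8, 30]
BINARY_OP * → 8 * 30 = 240. Stack: [240]
STORE_FAST x → x=240. Stack: []
LOAD_FAST x → push 240. Stack: [240]
RETURN_VALUE → return 240.

240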